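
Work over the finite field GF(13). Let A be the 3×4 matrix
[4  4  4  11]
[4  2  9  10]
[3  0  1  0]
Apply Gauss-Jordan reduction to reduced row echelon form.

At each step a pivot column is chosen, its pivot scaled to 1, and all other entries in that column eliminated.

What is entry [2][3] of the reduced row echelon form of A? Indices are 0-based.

M[2][3] = 12

pivot(0,0)=4: scale R0 → (1, 1, 1, 6)
  clear (1,0): R1 −= (4)R0 → (0, 11, 5, 12)
  clear (2,0): R2 −= (3)R0 → (0, 10, 11, 8)
pivot(1,1)=11: scale R1 → (0, 1, 4, 7)
  clear (0,1): R0 −= (1)R1 → (1, 0, 10, 12)
  clear (2,1): R2 −= (10)R1 → (0, 0, 10, 3)
pivot(2,2)=10: scale R2 → (0, 0, 1, 12)
  clear (0,2): R0 −= (10)R2 → (1, 0, 0, 9)
  clear (1,2): R1 −= (4)R2 → (0, 1, 0, 11)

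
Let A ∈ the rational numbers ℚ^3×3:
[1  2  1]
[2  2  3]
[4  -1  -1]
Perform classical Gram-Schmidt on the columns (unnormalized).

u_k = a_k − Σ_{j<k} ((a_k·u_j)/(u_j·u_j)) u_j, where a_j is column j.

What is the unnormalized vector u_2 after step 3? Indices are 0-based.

u_2 = (-38/37, 171/185, -38/185)

Step 1: u_0 = a_0 = (1, 2, 4).
Step 2: u_1 = a_1 − (2/21)·u_0 = (40/21, 38/21, -29/21).
Step 3: u_2 = a_2 − (1/7)·u_0 − (183/185)·u_1 = (-38/37, 171/185, -38/185).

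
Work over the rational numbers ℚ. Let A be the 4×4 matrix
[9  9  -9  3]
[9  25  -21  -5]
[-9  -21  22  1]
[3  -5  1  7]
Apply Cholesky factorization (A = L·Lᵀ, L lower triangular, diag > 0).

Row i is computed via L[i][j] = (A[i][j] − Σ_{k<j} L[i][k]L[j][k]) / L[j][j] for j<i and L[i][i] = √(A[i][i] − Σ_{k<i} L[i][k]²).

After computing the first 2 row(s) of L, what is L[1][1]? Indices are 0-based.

L[1][1] = 4

Step 1: L[0][0] = √(9) = 3.
  L[1][0] = (9) / L[0][0] = 3.
Step 2: L[1][1] = √(16) = 4.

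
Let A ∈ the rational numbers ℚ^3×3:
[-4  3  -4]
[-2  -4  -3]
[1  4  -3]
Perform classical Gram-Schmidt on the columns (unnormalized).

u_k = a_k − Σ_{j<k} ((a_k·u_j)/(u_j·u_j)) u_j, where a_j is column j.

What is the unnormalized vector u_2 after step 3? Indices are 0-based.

u_2 = (428/861, -2033/861, -2354/861)

Step 1: u_0 = a_0 = (-4, -2, 1).
Step 2: u_1 = a_1 − (0)·u_0 = (3, -4, 4).
Step 3: u_2 = a_2 − (19/21)·u_0 − (-12/41)·u_1 = (428/861, -2033/861, -2354/861).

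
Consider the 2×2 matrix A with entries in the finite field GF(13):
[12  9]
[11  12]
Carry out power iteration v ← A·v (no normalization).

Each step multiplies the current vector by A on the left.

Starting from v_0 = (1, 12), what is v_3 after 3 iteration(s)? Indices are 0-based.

v_0 = (1, 12).
v_1 = A·v_0 = (3, 12).
v_2 = A·v_1 = (1, 8).
v_3 = A·v_2 = (6, 3).

v_3 = (6, 3)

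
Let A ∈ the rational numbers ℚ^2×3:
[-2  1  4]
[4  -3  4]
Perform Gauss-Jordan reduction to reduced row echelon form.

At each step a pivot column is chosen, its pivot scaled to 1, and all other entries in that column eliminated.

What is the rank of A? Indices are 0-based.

step 1: normalize row 0 (÷-2) = (1, -1/2, -2)
  row 1: subtract 4×row0 = (0, -1, 12)
step 2: normalize row 1 (÷-1) = (0, 1, -12)
  row 0: subtract -1/2×row1 = (1, 0, -8)

rank = 2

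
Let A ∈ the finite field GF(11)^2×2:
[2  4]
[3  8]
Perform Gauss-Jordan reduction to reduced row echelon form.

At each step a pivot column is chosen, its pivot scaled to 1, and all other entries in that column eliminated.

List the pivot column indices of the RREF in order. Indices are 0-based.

pivot(0,0)=2: scale R0 → (1, 2)
  clear (1,0): R1 −= (3)R0 → (0, 2)
pivot(1,1)=2: scale R1 → (0, 1)
  clear (0,1): R0 −= (2)R1 → (1, 0)

pivot columns: 0, 1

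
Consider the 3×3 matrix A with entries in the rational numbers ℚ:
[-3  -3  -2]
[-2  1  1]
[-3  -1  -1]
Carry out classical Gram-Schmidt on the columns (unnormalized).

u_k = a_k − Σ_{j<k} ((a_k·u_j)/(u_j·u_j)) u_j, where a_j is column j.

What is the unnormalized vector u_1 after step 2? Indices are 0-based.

Step 1: u_0 = a_0 = (-3, -2, -3).
Step 2: u_1 = a_1 − (5/11)·u_0 = (-18/11, 21/11, 4/11).

u_1 = (-18/11, 21/11, 4/11)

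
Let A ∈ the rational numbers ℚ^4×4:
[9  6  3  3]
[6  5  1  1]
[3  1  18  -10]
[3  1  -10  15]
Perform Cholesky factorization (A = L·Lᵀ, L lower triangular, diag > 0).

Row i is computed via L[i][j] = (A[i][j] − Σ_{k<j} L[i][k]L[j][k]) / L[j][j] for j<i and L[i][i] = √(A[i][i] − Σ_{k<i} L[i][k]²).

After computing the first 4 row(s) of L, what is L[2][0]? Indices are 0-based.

L[2][0] = 1

Step 1: L[0][0] = √(9) = 3.
  L[1][0] = (6) / L[0][0] = 2.
Step 2: L[1][1] = √(1) = 1.
  L[2][0] = (3) / L[0][0] = 1.
  L[2][1] = (-1) / L[1][1] = -1.
Step 3: L[2][2] = √(16) = 4.
  L[3][0] = (3) / L[0][0] = 1.
  L[3][1] = (-1) / L[1][1] = -1.
  L[3][2] = (-12) / L[2][2] = -3.
Step 4: L[3][3] = √(4) = 2.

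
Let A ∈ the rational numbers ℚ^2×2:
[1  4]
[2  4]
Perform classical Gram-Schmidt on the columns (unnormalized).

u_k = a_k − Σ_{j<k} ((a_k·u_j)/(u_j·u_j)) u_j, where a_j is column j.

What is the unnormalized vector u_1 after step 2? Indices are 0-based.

u_1 = (8/5, -4/5)

Step 1: u_0 = a_0 = (1, 2).
Step 2: u_1 = a_1 − (12/5)·u_0 = (8/5, -4/5).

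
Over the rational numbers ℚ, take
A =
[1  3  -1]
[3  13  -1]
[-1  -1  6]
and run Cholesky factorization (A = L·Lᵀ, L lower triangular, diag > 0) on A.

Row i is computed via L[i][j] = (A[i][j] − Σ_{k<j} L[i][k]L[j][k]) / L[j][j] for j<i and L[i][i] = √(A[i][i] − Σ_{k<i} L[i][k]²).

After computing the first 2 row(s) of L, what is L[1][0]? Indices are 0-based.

L[1][0] = 3

Step 1: L[0][0] = √(1) = 1.
  L[1][0] = (3) / L[0][0] = 3.
Step 2: L[1][1] = √(4) = 2.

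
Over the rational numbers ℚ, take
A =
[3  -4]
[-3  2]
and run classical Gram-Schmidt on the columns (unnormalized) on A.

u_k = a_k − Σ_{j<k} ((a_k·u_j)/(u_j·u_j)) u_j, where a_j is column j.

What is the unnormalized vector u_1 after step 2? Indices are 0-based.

u_1 = (-1, -1)

Step 1: u_0 = a_0 = (3, -3).
Step 2: u_1 = a_1 − (-1)·u_0 = (-1, -1).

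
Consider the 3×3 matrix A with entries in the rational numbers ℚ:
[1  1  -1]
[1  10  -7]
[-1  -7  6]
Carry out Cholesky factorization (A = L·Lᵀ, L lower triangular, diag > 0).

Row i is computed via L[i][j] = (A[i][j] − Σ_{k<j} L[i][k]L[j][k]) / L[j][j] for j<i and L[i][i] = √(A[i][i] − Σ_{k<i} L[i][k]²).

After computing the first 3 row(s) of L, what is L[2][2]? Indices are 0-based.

Step 1: L[0][0] = √(1) = 1.
  L[1][0] = (1) / L[0][0] = 1.
Step 2: L[1][1] = √(9) = 3.
  L[2][0] = (-1) / L[0][0] = -1.
  L[2][1] = (-6) / L[1][1] = -2.
Step 3: L[2][2] = √(1) = 1.

L[2][2] = 1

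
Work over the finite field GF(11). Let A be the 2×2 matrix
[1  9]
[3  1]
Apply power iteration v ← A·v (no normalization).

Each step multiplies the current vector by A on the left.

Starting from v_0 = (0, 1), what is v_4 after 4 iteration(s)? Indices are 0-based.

v_0 = (0, 1).
v_1 = A·v_0 = (9, 1).
v_2 = A·v_1 = (7, 6).
v_3 = A·v_2 = (6, 5).
v_4 = A·v_3 = (7, 1).

v_4 = (7, 1)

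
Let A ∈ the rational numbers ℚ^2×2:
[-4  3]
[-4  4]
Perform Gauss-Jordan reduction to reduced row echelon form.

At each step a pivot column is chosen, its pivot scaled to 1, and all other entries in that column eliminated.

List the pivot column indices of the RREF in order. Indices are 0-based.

pivot(0,0)=-4: scale R0 → (1, -3/4)
  clear (1,0): R1 −= (-4)R0 → (0, 1)
pivot(1,1)=1: scale R1 → (0, 1)
  clear (0,1): R0 −= (-3/4)R1 → (1, 0)

pivot columns: 0, 1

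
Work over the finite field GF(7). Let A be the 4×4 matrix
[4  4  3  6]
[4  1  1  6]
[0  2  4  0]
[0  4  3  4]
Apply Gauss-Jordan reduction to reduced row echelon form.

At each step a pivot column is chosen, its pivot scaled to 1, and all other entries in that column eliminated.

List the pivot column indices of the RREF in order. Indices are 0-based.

[1] R0 /= 4  ⇒  (1, 1, 6, 5)
     R1 -= 4·R0  ⇒  (0, 4, 5, 0)
[2] R1 /= 4  ⇒  (0, 1, 3, 0)
     R0 -= 1·R1  ⇒  (1, 0, 3, 5)
     R2 -= 2·R1  ⇒  (0, 0, 5, 0)
     R3 -= 4·R1  ⇒  (0, 0, 5, 4)
[3] R2 /= 5  ⇒  (0, 0, 1, 0)
     R0 -= 3·R2  ⇒  (1, 0, 0, 5)
     R1 -= 3·R2  ⇒  (0, 1, 0, 0)
     R3 -= 5·R2  ⇒  (0, 0, 0, 4)
[4] R3 /= 4  ⇒  (0, 0, 0, 1)
     R0 -= 5·R3  ⇒  (1, 0, 0, 0)

pivot columns: 0, 1, 2, 3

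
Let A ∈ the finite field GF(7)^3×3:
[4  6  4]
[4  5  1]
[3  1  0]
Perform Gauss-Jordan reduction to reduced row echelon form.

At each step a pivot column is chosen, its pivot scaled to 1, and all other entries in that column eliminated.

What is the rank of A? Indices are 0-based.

rank = 3

pivot(0,0)=4: scale R0 → (1, 5, 1)
  clear (1,0): R1 −= (4)R0 → (0, 6, 4)
  clear (2,0): R2 −= (3)R0 → (0, 0, 4)
pivot(1,1)=6: scale R1 → (0, 1, 3)
  clear (0,1): R0 −= (5)R1 → (1, 0, 0)
pivot(2,2)=4: scale R2 → (0, 0, 1)
  clear (1,2): R1 −= (3)R2 → (0, 1, 0)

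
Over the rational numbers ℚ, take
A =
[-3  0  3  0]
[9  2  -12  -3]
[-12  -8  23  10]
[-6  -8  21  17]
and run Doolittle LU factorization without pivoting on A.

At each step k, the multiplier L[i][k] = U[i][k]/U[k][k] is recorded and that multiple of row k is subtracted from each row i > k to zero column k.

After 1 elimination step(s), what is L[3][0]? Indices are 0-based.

L[3][0] = 2

k=0: U[0][0]=-3
  eliminate (1,0): mult=-3, new row 1: (0, 2, -3, -3); set L[1][0]=-3
  eliminate (2,0): mult=4, new row 2: (0, -8, 11, 10); set L[2][0]=4
  eliminate (3,0): mult=2, new row 3: (0, -8, 15, 17); set L[3][0]=2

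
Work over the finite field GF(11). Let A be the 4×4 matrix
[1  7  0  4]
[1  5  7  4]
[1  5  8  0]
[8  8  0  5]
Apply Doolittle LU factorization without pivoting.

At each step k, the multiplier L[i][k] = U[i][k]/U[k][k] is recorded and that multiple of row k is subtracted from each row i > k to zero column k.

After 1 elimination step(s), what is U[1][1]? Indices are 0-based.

Step 1: pivot at (0,0) is 1.
  row1 ← row1 − (1)·row0  ⇒  L[1][0]=1, U row1=(0, 9, 7, 0)
  row2 ← row2 − (1)·row0  ⇒  L[2][0]=1, U row2=(0, 9, 8, 7)
  row3 ← row3 − (8)·row0  ⇒  L[3][0]=8, U row3=(0, 7, 0, 6)

U[1][1] = 9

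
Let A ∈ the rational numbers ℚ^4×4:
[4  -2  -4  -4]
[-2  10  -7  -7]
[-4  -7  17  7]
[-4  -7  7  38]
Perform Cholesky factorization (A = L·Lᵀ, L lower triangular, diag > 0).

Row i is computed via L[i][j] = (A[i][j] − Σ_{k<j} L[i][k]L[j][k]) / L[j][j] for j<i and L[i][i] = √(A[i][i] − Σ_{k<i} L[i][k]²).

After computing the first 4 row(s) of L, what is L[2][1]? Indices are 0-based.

L[2][1] = -3

Step 1: L[0][0] = √(4) = 2.
  L[1][0] = (-2) / L[0][0] = -1.
Step 2: L[1][1] = √(9) = 3.
  L[2][0] = (-4) / L[0][0] = -2.
  L[2][1] = (-9) / L[1][1] = -3.
Step 3: L[2][2] = √(4) = 2.
  L[3][0] = (-4) / L[0][0] = -2.
  L[3][1] = (-9) / L[1][1] = -3.
  L[3][2] = (-6) / L[2][2] = -3.
Step 4: L[3][3] = √(16) = 4.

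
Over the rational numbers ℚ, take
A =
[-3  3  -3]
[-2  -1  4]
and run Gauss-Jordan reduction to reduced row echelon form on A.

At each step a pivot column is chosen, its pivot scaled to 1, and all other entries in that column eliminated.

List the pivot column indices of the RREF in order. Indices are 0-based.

step 1: normalize row 0 (÷-3) = (1, -1, 1)
  row 1: subtract -2×row0 = (0, -3, 6)
step 2: normalize row 1 (÷-3) = (0, 1, -2)
  row 0: subtract -1×row1 = (1, 0, -1)

pivot columns: 0, 1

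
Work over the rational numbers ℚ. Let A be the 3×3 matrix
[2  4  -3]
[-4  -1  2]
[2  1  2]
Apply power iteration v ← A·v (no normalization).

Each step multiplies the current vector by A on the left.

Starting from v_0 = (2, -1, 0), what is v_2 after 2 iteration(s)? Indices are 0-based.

v_0 = (2, -1, 0).
v_1 = A·v_0 = (0, -7, 3).
v_2 = A·v_1 = (-37, 13, -1).

v_2 = (-37, 13, -1)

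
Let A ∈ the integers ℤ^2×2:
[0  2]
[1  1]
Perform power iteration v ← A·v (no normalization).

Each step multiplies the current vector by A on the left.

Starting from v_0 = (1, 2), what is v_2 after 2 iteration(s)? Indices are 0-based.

v_0 = (1, 2).
v_1 = A·v_0 = (4, 3).
v_2 = A·v_1 = (6, 7).

v_2 = (6, 7)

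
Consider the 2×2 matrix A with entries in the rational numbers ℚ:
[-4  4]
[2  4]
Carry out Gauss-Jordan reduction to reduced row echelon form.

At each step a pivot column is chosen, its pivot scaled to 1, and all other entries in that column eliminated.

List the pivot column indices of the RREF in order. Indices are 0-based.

pivot(0,0)=-4: scale R0 → (1, -1)
  clear (1,0): R1 −= (2)R0 → (0, 6)
pivot(1,1)=6: scale R1 → (0, 1)
  clear (0,1): R0 −= (-1)R1 → (1, 0)

pivot columns: 0, 1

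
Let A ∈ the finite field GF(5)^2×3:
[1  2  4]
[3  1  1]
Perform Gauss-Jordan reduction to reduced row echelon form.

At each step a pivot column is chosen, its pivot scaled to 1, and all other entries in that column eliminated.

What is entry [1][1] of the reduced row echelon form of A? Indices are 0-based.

pivot(0,0)=1: scale R0 → (1, 2, 4)
  clear (1,0): R1 −= (3)R0 → (0, 0, 4)
col 1: no nonzero at/below row 1; advance.
pivot(1,2)=4: scale R1 → (0, 0, 1)
  clear (0,2): R0 −= (4)R1 → (1, 2, 0)

M[1][1] = 0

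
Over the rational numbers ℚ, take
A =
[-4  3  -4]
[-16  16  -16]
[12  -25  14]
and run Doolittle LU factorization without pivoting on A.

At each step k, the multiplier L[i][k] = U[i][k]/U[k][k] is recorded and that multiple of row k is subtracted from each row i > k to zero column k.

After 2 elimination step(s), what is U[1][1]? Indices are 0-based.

[col 0] pivot -4
  R1 -= 4*R0 → (0, 4, 0)  (L[1][0] := 4)
  R2 -= -3*R0 → (0, -16, 2)  (L[2][0] := -3)
[col 1] pivot 4
  R2 -= -4*R1 → (0, 0, 2)  (L[2][1] := -4)

U[1][1] = 4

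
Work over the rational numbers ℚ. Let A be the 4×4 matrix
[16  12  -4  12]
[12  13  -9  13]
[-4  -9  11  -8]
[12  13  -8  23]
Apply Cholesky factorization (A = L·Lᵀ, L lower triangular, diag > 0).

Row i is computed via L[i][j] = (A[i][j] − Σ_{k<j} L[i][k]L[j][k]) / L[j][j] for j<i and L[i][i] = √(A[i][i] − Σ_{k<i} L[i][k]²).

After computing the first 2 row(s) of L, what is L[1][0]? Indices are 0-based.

L[1][0] = 3

Step 1: L[0][0] = √(16) = 4.
  L[1][0] = (12) / L[0][0] = 3.
Step 2: L[1][1] = √(4) = 2.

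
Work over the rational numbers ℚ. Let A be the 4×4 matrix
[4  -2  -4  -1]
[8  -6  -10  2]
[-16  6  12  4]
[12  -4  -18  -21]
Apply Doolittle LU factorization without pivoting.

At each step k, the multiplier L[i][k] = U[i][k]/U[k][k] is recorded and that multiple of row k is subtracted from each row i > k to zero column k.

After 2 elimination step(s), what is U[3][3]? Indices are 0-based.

U[3][3] = -14

Step 1: pivot at (0,0) is 4.
  row1 ← row1 − (2)·row0  ⇒  L[1][0]=2, U row1=(0, -2, -2, 4)
  row2 ← row2 − (-4)·row0  ⇒  L[2][0]=-4, U row2=(0, -2, -4, 0)
  row3 ← row3 − (3)·row0  ⇒  L[3][0]=3, U row3=(0, 2, -6, -18)
Step 2: pivot at (1,1) is -2.
  row2 ← row2 − (1)·row1  ⇒  L[2][1]=1, U row2=(0, 0, -2, -4)
  row3 ← row3 − (-1)·row1  ⇒  L[3][1]=-1, U row3=(0, 0, -8, -14)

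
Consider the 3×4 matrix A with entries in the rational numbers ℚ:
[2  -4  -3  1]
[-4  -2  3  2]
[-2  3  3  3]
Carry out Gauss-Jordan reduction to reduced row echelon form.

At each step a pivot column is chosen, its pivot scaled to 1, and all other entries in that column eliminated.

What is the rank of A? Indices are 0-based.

step 1: normalize row 0 (÷2) = (1, -2, -3/2, 1/2)
  row 1: subtract -4×row0 = (0, -10, -3, 4)
  row 2: subtract -2×row0 = (0, -1, 0, 4)
step 2: normalize row 1 (÷-10) = (0, 1, 3/10, -2/5)
  row 0: subtract -2×row1 = (1, 0, -9/10, -3/10)
  row 2: subtract -1×row1 = (0, 0, 3/10, 18/5)
step 3: normalize row 2 (÷3/10) = (0, 0, 1, 12)
  row 0: subtract -9/10×row2 = (1, 0, 0, 21/2)
  row 1: subtract 3/10×row2 = (0, 1, 0, -4)

rank = 3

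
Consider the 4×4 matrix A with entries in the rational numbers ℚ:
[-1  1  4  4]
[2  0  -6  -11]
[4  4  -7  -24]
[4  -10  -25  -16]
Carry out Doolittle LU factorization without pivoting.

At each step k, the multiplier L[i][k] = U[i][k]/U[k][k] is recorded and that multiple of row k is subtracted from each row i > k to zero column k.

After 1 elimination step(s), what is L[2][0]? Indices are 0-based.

[col 0] pivot -1
  R1 -= -2*R0 → (0, 2, 2, -3)  (L[1][0] := -2)
  R2 -= -4*R0 → (0, 8, 9, -8)  (L[2][0] := -4)
  R3 -= -4*R0 → (0, -6, -9, 0)  (L[3][0] := -4)

L[2][0] = -4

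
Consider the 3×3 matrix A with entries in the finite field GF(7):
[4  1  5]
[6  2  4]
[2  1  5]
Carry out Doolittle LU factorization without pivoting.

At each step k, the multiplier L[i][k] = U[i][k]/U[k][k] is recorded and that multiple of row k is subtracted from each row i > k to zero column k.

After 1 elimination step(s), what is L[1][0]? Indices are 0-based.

L[1][0] = 5

k=0: U[0][0]=4
  eliminate (1,0): mult=5, new row 1: (0, 4, 0); set L[1][0]=5
  eliminate (2,0): mult=4, new row 2: (0, 4, 6); set L[2][0]=4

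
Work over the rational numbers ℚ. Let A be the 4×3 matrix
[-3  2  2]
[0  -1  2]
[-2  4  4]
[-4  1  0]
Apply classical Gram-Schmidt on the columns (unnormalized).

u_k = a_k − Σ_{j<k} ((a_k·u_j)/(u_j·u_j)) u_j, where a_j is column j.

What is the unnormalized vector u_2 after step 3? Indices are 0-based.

Step 1: u_0 = a_0 = (-3, 0, -2, -4).
Step 2: u_1 = a_1 − (-18/29)·u_0 = (4/29, -1, 80/29, -43/29).
Step 3: u_2 = a_2 − (-14/29)·u_0 − (135/157)·u_1 = (68/157, 449/157, 104/157, -103/157).

u_2 = (68/157, 449/157, 104/157, -103/157)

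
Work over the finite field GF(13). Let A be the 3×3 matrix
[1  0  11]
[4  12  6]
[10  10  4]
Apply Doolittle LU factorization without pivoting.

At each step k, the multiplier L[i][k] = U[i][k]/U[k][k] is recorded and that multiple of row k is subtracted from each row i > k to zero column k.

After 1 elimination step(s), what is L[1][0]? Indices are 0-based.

Step 1: pivot at (0,0) is 1.
  row1 ← row1 − (4)·row0  ⇒  L[1][0]=4, U row1=(0, 12, 1)
  row2 ← row2 − (10)·row0  ⇒  L[2][0]=10, U row2=(0, 10, 11)

L[1][0] = 4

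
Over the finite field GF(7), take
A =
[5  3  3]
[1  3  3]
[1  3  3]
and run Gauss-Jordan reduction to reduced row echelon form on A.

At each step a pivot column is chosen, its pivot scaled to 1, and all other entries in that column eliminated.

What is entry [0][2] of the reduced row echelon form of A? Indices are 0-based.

M[0][2] = 0

[1] R0 /= 5  ⇒  (1, 2, 2)
     R1 -= 1·R0  ⇒  (0, 1, 1)
     R2 -= 1·R0  ⇒  (0, 1, 1)
[2] R1 /= 1  ⇒  (0, 1, 1)
     R0 -= 2·R1  ⇒  (1, 0, 0)
     R2 -= 1·R1  ⇒  (0, 0, 0)
column 2 empty below row 2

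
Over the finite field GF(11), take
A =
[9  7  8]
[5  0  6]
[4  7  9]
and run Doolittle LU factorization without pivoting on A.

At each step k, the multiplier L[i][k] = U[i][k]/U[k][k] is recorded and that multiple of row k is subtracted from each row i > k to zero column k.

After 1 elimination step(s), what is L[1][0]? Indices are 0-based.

k=0: U[0][0]=9
  eliminate (1,0): mult=3, new row 1: (0, 1, 4); set L[1][0]=3
  eliminate (2,0): mult=9, new row 2: (0, 10, 3); set L[2][0]=9

L[1][0] = 3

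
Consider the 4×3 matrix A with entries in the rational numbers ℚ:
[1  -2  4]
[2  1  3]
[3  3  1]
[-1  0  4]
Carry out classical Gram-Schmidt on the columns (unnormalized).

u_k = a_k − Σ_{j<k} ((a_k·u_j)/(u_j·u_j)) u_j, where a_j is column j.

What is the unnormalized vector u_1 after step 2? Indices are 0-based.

Step 1: u_0 = a_0 = (1, 2, 3, -1).
Step 2: u_1 = a_1 − (3/5)·u_0 = (-13/5, -1/5, 6/5, 3/5).

u_1 = (-13/5, -1/5, 6/5, 3/5)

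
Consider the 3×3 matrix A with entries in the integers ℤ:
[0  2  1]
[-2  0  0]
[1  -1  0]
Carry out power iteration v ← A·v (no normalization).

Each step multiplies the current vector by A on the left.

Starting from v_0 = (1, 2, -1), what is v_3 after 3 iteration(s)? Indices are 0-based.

v_0 = (1, 2, -1).
v_1 = A·v_0 = (3, -2, -1).
v_2 = A·v_1 = (-5, -6, 5).
v_3 = A·v_2 = (-7, 10, 1).

v_3 = (-7, 10, 1)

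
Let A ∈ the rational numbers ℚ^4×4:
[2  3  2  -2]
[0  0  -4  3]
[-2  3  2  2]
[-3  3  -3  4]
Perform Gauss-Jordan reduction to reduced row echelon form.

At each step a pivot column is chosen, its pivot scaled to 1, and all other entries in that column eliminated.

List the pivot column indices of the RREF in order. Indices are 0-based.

pivot columns: 0, 1, 2, 3

pivot(0,0)=2: scale R0 → (1, 3/2, 1, -1)
  clear (2,0): R2 −= (-2)R0 → (0, 6, 4, 0)
  clear (3,0): R3 −= (-3)R0 → (0, 15/2, 0, 1)
pivot(1,1): swap R1↔R2
pivot(1,1)=6: scale R1 → (0, 1, 2/3, 0)
  clear (0,1): R0 −= (3/2)R1 → (1, 0, 0, -1)
  clear (3,1): R3 −= (15/2)R1 → (0, 0, -5, 1)
pivot(2,2)=-4: scale R2 → (0, 0, 1, -3/4)
  clear (1,2): R1 −= (2/3)R2 → (0, 1, 0, 1/2)
  clear (3,2): R3 −= (-5)R2 → (0, 0, 0, -11/4)
pivot(3,3)=-11/4: scale R3 → (0, 0, 0, 1)
  clear (0,3): R0 −= (-1)R3 → (1, 0, 0, 0)
  clear (1,3): R1 −= (1/2)R3 → (0, 1, 0, 0)
  clear (2,3): R2 −= (-3/4)R3 → (0, 0, 1, 0)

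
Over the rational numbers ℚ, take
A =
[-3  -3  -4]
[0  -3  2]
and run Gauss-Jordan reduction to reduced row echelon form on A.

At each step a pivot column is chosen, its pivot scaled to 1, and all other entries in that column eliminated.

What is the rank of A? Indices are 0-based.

[1] R0 /= -3  ⇒  (1, 1, 4/3)
[2] R1 /= -3  ⇒  (0, 1, -2/3)
     R0 -= 1·R1  ⇒  (1, 0, 2)

rank = 2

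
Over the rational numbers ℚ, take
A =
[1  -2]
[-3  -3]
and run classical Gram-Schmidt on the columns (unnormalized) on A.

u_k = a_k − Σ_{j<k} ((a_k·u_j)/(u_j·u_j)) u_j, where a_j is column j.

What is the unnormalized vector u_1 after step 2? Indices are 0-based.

Step 1: u_0 = a_0 = (1, -3).
Step 2: u_1 = a_1 − (7/10)·u_0 = (-27/10, -9/10).

u_1 = (-27/10, -9/10)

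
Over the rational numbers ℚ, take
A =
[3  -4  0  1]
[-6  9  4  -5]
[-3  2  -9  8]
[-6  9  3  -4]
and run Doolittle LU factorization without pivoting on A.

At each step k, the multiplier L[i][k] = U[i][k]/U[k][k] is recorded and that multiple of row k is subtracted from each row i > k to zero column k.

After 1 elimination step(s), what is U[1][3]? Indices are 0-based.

U[1][3] = -3

[col 0] pivot 3
  R1 -= -2*R0 → (0, 1, 4, -3)  (L[1][0] := -2)
  R2 -= -1*R0 → (0, -2, -9, 9)  (L[2][0] := -1)
  R3 -= -2*R0 → (0, 1, 3, -2)  (L[3][0] := -2)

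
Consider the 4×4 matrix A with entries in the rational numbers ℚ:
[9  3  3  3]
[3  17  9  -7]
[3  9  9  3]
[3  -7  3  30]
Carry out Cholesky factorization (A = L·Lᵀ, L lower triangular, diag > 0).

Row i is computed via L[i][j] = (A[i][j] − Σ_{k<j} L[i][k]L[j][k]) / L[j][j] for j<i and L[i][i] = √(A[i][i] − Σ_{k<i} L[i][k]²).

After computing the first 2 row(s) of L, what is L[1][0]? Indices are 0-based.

Step 1: L[0][0] = √(9) = 3.
  L[1][0] = (3) / L[0][0] = 1.
Step 2: L[1][1] = √(16) = 4.

L[1][0] = 1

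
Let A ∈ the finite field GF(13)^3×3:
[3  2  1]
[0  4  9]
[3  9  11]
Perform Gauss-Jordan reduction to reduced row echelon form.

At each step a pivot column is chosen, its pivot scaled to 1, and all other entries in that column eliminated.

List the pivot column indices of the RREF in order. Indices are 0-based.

pivot columns: 0, 1, 2

pivot(0,0)=3: scale R0 → (1, 5, 9)
  clear (2,0): R2 −= (3)R0 → (0, 7, 10)
pivot(1,1)=4: scale R1 → (0, 1, 12)
  clear (0,1): R0 −= (5)R1 → (1, 0, 1)
  clear (2,1): R2 −= (7)R1 → (0, 0, 4)
pivot(2,2)=4: scale R2 → (0, 0, 1)
  clear (0,2): R0 −= (1)R2 → (1, 0, 0)
  clear (1,2): R1 −= (12)R2 → (0, 1, 0)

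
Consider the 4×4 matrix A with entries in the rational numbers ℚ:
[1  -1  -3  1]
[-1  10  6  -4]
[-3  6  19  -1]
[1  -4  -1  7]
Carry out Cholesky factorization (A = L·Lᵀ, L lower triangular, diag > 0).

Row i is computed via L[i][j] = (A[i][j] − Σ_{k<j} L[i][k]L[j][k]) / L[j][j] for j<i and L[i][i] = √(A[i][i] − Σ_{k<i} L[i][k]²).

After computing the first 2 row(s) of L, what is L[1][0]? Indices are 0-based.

L[1][0] = -1

Step 1: L[0][0] = √(1) = 1.
  L[1][0] = (-1) / L[0][0] = -1.
Step 2: L[1][1] = √(9) = 3.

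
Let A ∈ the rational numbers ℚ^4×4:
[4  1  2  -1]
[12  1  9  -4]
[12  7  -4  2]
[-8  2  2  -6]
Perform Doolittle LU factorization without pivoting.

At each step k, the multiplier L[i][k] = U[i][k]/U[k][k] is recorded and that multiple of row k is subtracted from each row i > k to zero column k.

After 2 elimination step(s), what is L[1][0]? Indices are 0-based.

Step 1: pivot at (0,0) is 4.
  row1 ← row1 − (3)·row0  ⇒  L[1][0]=3, U row1=(0, -2, 3, -1)
  row2 ← row2 − (3)·row0  ⇒  L[2][0]=3, U row2=(0, 4, -10, 5)
  row3 ← row3 − (-2)·row0  ⇒  L[3][0]=-2, U row3=(0, 4, 6, -8)
Step 2: pivot at (1,1) is -2.
  row2 ← row2 − (-2)·row1  ⇒  L[2][1]=-2, U row2=(0, 0, -4, 3)
  row3 ← row3 − (-2)·row1  ⇒  L[3][1]=-2, U row3=(0, 0, 12, -10)

L[1][0] = 3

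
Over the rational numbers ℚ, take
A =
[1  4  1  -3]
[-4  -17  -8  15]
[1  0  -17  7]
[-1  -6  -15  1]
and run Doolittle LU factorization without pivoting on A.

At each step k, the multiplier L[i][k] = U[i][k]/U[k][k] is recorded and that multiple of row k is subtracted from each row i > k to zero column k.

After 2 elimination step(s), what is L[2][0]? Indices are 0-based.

Step 1: pivot at (0,0) is 1.
  row1 ← row1 − (-4)·row0  ⇒  L[1][0]=-4, U row1=(0, -1, -4, 3)
  row2 ← row2 − (1)·row0  ⇒  L[2][0]=1, U row2=(0, -4, -18, 10)
  row3 ← row3 − (-1)·row0  ⇒  L[3][0]=-1, U row3=(0, -2, -14, -2)
Step 2: pivot at (1,1) is -1.
  row2 ← row2 − (4)·row1  ⇒  L[2][1]=4, U row2=(0, 0, -2, -2)
  row3 ← row3 − (2)·row1  ⇒  L[3][1]=2, U row3=(0, 0, -6, -8)

L[2][0] = 1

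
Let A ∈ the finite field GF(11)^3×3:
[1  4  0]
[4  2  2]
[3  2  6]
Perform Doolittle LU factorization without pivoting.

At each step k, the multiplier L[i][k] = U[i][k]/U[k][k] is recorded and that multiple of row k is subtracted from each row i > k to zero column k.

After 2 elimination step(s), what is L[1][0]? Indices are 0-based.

Step 1: pivot at (0,0) is 1.
  row1 ← row1 − (4)·row0  ⇒  L[1][0]=4, U row1=(0, 8, 2)
  row2 ← row2 − (3)·row0  ⇒  L[2][0]=3, U row2=(0, 1, 6)
Step 2: pivot at (1,1) is 8.
  row2 ← row2 − (7)·row1  ⇒  L[2][1]=7, U row2=(0, 0, 3)

L[1][0] = 4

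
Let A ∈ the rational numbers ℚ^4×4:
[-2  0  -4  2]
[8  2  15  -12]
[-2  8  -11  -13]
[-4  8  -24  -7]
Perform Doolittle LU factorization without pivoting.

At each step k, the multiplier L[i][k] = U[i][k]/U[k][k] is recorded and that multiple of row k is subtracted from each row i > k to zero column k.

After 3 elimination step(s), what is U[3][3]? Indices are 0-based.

U[3][3] = 1

[col 0] pivot -2
  R1 -= -4*R0 → (0, 2, -1, -4)  (L[1][0] := -4)
  R2 -= 1*R0 → (0, 8, -7, -15)  (L[2][0] := 1)
  R3 -= 2*R0 → (0, 8, -16, -11)  (L[3][0] := 2)
[col 1] pivot 2
  R2 -= 4*R1 → (0, 0, -3, 1)  (L[2][1] := 4)
  R3 -= 4*R1 → (0, 0, -12, 5)  (L[3][1] := 4)
[col 2] pivot -3
  R3 -= 4*R2 → (0, 0, 0, 1)  (L[3][2] := 4)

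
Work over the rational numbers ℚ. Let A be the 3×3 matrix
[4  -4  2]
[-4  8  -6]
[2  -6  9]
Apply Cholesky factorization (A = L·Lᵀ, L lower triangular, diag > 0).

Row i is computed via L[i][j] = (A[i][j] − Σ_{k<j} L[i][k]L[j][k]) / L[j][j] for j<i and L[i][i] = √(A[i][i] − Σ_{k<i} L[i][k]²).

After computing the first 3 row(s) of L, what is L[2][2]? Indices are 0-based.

Step 1: L[0][0] = √(4) = 2.
  L[1][0] = (-4) / L[0][0] = -2.
Step 2: L[1][1] = √(4) = 2.
  L[2][0] = (2) / L[0][0] = 1.
  L[2][1] = (-4) / L[1][1] = -2.
Step 3: L[2][2] = √(4) = 2.

L[2][2] = 2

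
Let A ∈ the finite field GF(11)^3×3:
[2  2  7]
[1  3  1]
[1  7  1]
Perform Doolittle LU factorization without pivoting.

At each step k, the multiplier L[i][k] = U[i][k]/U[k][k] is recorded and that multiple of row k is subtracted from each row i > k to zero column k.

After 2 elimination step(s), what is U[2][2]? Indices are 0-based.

U[2][2] = 5

k=0: U[0][0]=2
  eliminate (1,0): mult=6, new row 1: (0, 2, 3); set L[1][0]=6
  eliminate (2,0): mult=6, new row 2: (0, 6, 3); set L[2][0]=6
k=1: U[1][1]=2
  eliminate (2,1): mult=3, new row 2: (0, 0, 5); set L[2][1]=3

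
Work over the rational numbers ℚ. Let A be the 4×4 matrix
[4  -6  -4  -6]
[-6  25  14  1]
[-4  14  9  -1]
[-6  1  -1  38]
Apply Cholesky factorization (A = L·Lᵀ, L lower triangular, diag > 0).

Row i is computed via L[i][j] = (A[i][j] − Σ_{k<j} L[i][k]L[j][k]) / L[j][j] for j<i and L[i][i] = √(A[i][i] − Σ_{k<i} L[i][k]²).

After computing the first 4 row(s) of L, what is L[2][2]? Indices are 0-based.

Step 1: L[0][0] = √(4) = 2.
  L[1][0] = (-6) / L[0][0] = -3.
Step 2: L[1][1] = √(16) = 4.
  L[2][0] = (-4) / L[0][0] = -2.
  L[2][1] = (8) / L[1][1] = 2.
Step 3: L[2][2] = √(1) = 1.
  L[3][0] = (-6) / L[0][0] = -3.
  L[3][1] = (-8) / L[1][1] = -2.
  L[3][2] = (-3) / L[2][2] = -3.
Step 4: L[3][3] = √(16) = 4.

L[2][2] = 1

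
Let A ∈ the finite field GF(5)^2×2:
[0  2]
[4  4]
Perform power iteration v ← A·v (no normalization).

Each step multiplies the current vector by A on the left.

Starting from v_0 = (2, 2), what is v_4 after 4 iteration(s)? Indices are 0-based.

v_0 = (2, 2).
v_1 = A·v_0 = (4, 1).
v_2 = A·v_1 = (2, 0).
v_3 = A·v_2 = (0, 3).
v_4 = A·v_3 = (1, 2).

v_4 = (1, 2)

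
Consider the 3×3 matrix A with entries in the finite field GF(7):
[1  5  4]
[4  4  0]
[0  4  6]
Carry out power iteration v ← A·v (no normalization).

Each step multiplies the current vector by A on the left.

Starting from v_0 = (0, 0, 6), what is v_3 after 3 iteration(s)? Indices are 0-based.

v_3 = (0, 6, 0)

v_0 = (0, 0, 6).
v_1 = A·v_0 = (3, 0, 1).
v_2 = A·v_1 = (0, 5, 6).
v_3 = A·v_2 = (0, 6, 0).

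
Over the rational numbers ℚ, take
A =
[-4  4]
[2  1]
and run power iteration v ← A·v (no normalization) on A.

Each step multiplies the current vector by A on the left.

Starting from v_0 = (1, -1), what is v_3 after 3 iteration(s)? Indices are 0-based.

v_3 = (-204, 57)

v_0 = (1, -1).
v_1 = A·v_0 = (-8, 1).
v_2 = A·v_1 = (36, -15).
v_3 = A·v_2 = (-204, 57).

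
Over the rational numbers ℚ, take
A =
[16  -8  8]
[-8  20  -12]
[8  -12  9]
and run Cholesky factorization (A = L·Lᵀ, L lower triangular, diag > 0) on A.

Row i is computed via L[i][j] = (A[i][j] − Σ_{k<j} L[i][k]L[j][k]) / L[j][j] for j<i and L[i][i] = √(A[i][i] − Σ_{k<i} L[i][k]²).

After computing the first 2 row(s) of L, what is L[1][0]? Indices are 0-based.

Step 1: L[0][0] = √(16) = 4.
  L[1][0] = (-8) / L[0][0] = -2.
Step 2: L[1][1] = √(16) = 4.

L[1][0] = -2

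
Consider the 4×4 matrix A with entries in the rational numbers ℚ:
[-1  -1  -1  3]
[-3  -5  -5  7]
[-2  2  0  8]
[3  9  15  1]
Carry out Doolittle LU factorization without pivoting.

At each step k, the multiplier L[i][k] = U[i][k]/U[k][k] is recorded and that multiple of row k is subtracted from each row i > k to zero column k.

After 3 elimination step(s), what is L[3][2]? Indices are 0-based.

L[3][2] = -3

k=0: U[0][0]=-1
  eliminate (1,0): mult=3, new row 1: (0, -2, -2, -2); set L[1][0]=3
  eliminate (2,0): mult=2, new row 2: (0, 4, 2, 2); set L[2][0]=2
  eliminate (3,0): mult=-3, new row 3: (0, 6, 12, 10); set L[3][0]=-3
k=1: U[1][1]=-2
  eliminate (2,1): mult=-2, new row 2: (0, 0, -2, -2); set L[2][1]=-2
  eliminate (3,1): mult=-3, new row 3: (0, 0, 6, 4); set L[3][1]=-3
k=2: U[2][2]=-2
  eliminate (3,2): mult=-3, new row 3: (0, 0, 0, -2); set L[3][2]=-3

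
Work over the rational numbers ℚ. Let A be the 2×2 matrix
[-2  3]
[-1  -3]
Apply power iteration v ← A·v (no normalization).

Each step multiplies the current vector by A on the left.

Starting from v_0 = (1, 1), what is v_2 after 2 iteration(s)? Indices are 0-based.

v_2 = (-14, 11)

v_0 = (1, 1).
v_1 = A·v_0 = (1, -4).
v_2 = A·v_1 = (-14, 11).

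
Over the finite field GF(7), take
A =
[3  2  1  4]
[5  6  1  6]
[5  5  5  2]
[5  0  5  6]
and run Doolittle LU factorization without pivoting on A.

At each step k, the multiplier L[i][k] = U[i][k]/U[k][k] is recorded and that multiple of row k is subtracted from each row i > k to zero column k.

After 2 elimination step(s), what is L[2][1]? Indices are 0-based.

L[2][1] = 5

Step 1: pivot at (0,0) is 3.
  row1 ← row1 − (4)·row0  ⇒  L[1][0]=4, U row1=(0, 5, 4, 4)
  row2 ← row2 − (4)·row0  ⇒  L[2][0]=4, U row2=(0, 4, 1, 0)
  row3 ← row3 − (4)·row0  ⇒  L[3][0]=4, U row3=(0, 6, 1, 4)
Step 2: pivot at (1,1) is 5.
  row2 ← row2 − (5)·row1  ⇒  L[2][1]=5, U row2=(0, 0, 2, 1)
  row3 ← row3 − (4)·row1  ⇒  L[3][1]=4, U row3=(0, 0, 6, 2)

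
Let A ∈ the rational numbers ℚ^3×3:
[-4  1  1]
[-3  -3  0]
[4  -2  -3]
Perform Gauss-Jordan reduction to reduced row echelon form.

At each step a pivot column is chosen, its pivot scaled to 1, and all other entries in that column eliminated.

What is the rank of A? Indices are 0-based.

rank = 3

pivot(0,0)=-4: scale R0 → (1, -1/4, -1/4)
  clear (1,0): R1 −= (-3)R0 → (0, -15/4, -3/4)
  clear (2,0): R2 −= (4)R0 → (0, -1, -2)
pivot(1,1)=-15/4: scale R1 → (0, 1, 1/5)
  clear (0,1): R0 −= (-1/4)R1 → (1, 0, -1/5)
  clear (2,1): R2 −= (-1)R1 → (0, 0, -9/5)
pivot(2,2)=-9/5: scale R2 → (0, 0, 1)
  clear (0,2): R0 −= (-1/5)R2 → (1, 0, 0)
  clear (1,2): R1 −= (1/5)R2 → (0, 1, 0)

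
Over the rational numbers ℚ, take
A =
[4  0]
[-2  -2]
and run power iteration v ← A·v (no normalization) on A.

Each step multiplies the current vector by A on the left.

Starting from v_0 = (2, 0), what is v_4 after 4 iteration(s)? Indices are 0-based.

v_0 = (2, 0).
v_1 = A·v_0 = (8, -4).
v_2 = A·v_1 = (32, -8).
v_3 = A·v_2 = (128, -48).
v_4 = A·v_3 = (512, -160).

v_4 = (512, -160)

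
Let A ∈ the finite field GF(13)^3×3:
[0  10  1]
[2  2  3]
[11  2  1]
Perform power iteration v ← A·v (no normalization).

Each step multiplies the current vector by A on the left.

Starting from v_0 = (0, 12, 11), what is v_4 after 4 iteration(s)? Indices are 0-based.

v_4 = (3, 4, 8)

v_0 = (0, 12, 11).
v_1 = A·v_0 = (1, 5, 9).
v_2 = A·v_1 = (7, 0, 4).
v_3 = A·v_2 = (4, 0, 3).
v_4 = A·v_3 = (3, 4, 8).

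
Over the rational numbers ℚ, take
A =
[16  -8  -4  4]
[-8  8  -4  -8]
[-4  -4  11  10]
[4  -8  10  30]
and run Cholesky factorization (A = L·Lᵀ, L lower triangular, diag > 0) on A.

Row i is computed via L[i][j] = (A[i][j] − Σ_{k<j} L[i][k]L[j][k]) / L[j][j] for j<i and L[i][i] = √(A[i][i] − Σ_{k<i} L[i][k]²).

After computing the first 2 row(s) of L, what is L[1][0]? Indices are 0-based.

L[1][0] = -2

Step 1: L[0][0] = √(16) = 4.
  L[1][0] = (-8) / L[0][0] = -2.
Step 2: L[1][1] = √(4) = 2.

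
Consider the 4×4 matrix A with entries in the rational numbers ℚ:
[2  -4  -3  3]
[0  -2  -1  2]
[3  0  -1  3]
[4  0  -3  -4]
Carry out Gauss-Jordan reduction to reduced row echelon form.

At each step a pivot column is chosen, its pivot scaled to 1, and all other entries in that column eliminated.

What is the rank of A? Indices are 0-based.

rank = 4

step 1: normalize row 0 (÷2) = (1, -2, -3/2, 3/2)
  row 2: subtract 3×row0 = (0, 6, 7/2, -3/2)
  row 3: subtract 4×row0 = (0, 8, 3, -10)
step 2: normalize row 1 (÷-2) = (0, 1, 1/2, -1)
  row 0: subtract -2×row1 = (1, 0, -1/2, -1/2)
  row 2: subtract 6×row1 = (0, 0, 1/2, 9/2)
  row 3: subtract 8×row1 = (0, 0, -1, -2)
step 3: normalize row 2 (÷1/2) = (0, 0, 1, 9)
  row 0: subtract -1/2×row2 = (1, 0, 0, 4)
  row 1: subtract 1/2×row2 = (0, 1, 0, -11/2)
  row 3: subtract -1×row2 = (0, 0, 0, 7)
step 4: normalize row 3 (÷7) = (0, 0, 0, 1)
  row 0: subtract 4×row3 = (1, 0, 0, 0)
  row 1: subtract -11/2×row3 = (0, 1, 0, 0)
  row 2: subtract 9×row3 = (0, 0, 1, 0)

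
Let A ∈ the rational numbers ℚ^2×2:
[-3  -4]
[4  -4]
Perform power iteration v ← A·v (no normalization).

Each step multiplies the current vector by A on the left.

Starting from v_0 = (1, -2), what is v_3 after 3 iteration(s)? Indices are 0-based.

v_3 = (301, -140)

v_0 = (1, -2).
v_1 = A·v_0 = (5, 12).
v_2 = A·v_1 = (-63, -28).
v_3 = A·v_2 = (301, -140).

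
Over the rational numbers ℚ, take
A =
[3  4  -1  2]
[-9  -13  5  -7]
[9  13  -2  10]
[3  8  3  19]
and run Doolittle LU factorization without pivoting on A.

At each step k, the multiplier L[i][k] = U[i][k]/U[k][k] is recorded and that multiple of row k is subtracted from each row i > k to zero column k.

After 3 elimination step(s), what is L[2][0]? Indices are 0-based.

Step 1: pivot at (0,0) is 3.
  row1 ← row1 − (-3)·row0  ⇒  L[1][0]=-3, U row1=(0, -1, 2, -1)
  row2 ← row2 − (3)·row0  ⇒  L[2][0]=3, U row2=(0, 1, 1, 4)
  row3 ← row3 − (1)·row0  ⇒  L[3][0]=1, U row3=(0, 4, 4, 17)
Step 2: pivot at (1,1) is -1.
  row2 ← row2 − (-1)·row1  ⇒  L[2][1]=-1, U row2=(0, 0, 3, 3)
  row3 ← row3 − (-4)·row1  ⇒  L[3][1]=-4, U row3=(0, 0, 12, 13)
Step 3: pivot at (2,2) is 3.
  row3 ← row3 − (4)·row2  ⇒  L[3][2]=4, U row3=(0, 0, 0, 1)

L[2][0] = 3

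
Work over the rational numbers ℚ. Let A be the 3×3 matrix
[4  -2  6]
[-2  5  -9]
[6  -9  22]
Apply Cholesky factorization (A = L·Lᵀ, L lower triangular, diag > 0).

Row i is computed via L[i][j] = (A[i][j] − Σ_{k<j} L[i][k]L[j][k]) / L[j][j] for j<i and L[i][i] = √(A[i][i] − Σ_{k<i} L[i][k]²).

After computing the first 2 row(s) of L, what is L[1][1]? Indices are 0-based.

L[1][1] = 2

Step 1: L[0][0] = √(4) = 2.
  L[1][0] = (-2) / L[0][0] = -1.
Step 2: L[1][1] = √(4) = 2.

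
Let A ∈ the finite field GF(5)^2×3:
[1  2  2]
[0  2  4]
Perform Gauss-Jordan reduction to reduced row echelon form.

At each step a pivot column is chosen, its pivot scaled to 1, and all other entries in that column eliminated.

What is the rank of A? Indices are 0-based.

rank = 2

[1] R0 /= 1  ⇒  (1, 2, 2)
[2] R1 /= 2  ⇒  (0, 1, 2)
     R0 -= 2·R1  ⇒  (1, 0, 3)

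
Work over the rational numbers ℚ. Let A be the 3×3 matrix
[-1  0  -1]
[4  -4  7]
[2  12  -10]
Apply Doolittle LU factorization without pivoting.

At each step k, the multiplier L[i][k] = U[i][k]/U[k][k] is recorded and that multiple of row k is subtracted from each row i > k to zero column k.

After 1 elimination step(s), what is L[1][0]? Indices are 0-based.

Step 1: pivot at (0,0) is -1.
  row1 ← row1 − (-4)·row0  ⇒  L[1][0]=-4, U row1=(0, -4, 3)
  row2 ← row2 − (-2)·row0  ⇒  L[2][0]=-2, U row2=(0, 12, -12)

L[1][0] = -4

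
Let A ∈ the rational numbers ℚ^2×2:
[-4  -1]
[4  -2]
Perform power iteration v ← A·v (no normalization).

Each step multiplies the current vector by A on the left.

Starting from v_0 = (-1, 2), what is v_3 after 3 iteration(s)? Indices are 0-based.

v_0 = (-1, 2).
v_1 = A·v_0 = (2, -8).
v_2 = A·v_1 = (0, 24).
v_3 = A·v_2 = (-24, -48).

v_3 = (-24, -48)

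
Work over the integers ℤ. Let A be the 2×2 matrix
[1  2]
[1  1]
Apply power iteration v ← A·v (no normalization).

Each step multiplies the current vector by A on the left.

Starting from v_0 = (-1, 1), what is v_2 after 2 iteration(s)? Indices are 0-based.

v_2 = (1, 1)

v_0 = (-1, 1).
v_1 = A·v_0 = (1, 0).
v_2 = A·v_1 = (1, 1).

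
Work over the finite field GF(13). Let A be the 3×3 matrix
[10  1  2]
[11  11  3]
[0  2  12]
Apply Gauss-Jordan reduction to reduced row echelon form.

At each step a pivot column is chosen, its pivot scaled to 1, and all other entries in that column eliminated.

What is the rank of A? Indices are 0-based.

rank = 3

step 1: normalize row 0 (÷10) = (1, 4, 8)
  row 1: subtract 11×row0 = (0, 6, 6)
step 2: normalize row 1 (÷6) = (0, 1, 1)
  row 0: subtract 4×row1 = (1, 0, 4)
  row 2: subtract 2×row1 = (0, 0, 10)
step 3: normalize row 2 (÷10) = (0, 0, 1)
  row 0: subtract 4×row2 = (1, 0, 0)
  row 1: subtract 1×row2 = (0, 1, 0)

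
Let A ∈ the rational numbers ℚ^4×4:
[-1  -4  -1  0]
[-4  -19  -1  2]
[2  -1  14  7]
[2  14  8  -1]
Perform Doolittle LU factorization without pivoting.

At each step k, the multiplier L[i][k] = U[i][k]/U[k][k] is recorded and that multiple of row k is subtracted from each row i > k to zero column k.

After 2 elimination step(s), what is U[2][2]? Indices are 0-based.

k=0: U[0][0]=-1
  eliminate (1,0): mult=4, new row 1: (0, -3, 3, 2); set L[1][0]=4
  eliminate (2,0): mult=-2, new row 2: (0, -9, 12, 7); set L[2][0]=-2
  eliminate (3,0): mult=-2, new row 3: (0, 6, 6, -1); set L[3][0]=-2
k=1: U[1][1]=-3
  eliminate (2,1): mult=3, new row 2: (0, 0, 3, 1); set L[2][1]=3
  eliminate (3,1): mult=-2, new row 3: (0, 0, 12, 3); set L[3][1]=-2

U[2][2] = 3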